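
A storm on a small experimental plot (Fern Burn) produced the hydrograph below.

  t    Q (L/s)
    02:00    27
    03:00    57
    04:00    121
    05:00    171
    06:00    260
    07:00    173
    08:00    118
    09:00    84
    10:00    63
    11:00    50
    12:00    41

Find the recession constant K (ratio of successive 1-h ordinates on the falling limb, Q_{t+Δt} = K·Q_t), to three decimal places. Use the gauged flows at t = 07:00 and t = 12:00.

K ≈ 0.750

Using the recession-limb readings at t = 07:00 and t = 12:00: Q falls from 173 to 41 L/s over 5 intervals.
K = (Q₂/Q₁)^(1/5) = (41/173)^(1/5) = 0.750.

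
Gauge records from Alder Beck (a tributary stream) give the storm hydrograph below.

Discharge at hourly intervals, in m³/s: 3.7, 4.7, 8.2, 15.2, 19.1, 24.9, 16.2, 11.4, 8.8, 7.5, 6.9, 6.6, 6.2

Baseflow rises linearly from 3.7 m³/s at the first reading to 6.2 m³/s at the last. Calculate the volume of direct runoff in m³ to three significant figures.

V ≈ 2.70 × 10^5 m³

Direct-runoff ordinates (Q − Q_b): 0.00, 0.79, 4.08, 10.88, 14.57, 20.16, 11.25, 6.24, 3.43, 1.93, 1.12, 0.61, 0.00 m³/s.
ΣQ_DR = 75.05 m³/s.
With Δt = 1 h = 3600 s, V = ΣQ_DR · Δt = 75.05 × 3600 = 2.70 × 10^5 m³.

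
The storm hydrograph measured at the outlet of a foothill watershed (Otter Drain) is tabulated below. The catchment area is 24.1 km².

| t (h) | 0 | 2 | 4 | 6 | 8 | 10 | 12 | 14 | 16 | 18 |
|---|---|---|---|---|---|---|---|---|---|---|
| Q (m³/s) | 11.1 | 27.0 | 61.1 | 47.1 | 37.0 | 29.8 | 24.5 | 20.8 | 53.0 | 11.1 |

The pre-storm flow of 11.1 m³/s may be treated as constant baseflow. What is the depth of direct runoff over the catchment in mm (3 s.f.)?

Direct runoff: 0.0, 15.9, 50.0, 36.0, 25.9, 18.7, 13.4, 9.7, 41.9, 0.0 m³/s; ΣQ_DR = 211.5 m³/s.
V = ΣQ_DR · Δt = 211.5 × 7200 s = 1.523 × 10^6 m³.
Over A = 24.1 km², depth = V / A = 63.2 mm.

d ≈ 63.2 mm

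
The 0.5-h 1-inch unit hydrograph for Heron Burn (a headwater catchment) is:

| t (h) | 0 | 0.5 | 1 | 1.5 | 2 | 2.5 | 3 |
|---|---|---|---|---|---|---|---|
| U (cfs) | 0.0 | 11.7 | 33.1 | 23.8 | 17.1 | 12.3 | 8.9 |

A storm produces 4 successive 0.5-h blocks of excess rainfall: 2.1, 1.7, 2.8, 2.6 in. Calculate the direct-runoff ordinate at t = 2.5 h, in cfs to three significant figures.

By discrete convolution, Q_j = Σ (P_i / 1 in) · U_{j−i}.
At t = 2.5 h (j=5): Q = (2.1/1)·12.3 + (1.7/1)·17.1 + (2.8/1)·23.8 + (2.6/1)·33.1 = 208 cfs.

Q ≈ 208 cfs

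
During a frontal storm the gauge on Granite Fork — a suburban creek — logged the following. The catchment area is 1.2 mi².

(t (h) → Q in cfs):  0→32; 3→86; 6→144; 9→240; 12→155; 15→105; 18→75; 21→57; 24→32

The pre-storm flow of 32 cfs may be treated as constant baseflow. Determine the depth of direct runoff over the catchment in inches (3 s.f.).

d ≈ 2.47 in

Direct runoff: 0.0, 54.0, 112.0, 208.0, 123.0, 73.0, 43.0, 25.0, 0.0 cfs; ΣQ_DR = 638.0 cfs.
V = ΣQ_DR · Δt = 638.0 × 10800 s = 6.890 × 10^6 ft³.
Over A = 1.2 mi², depth = V / A = 2.47 in.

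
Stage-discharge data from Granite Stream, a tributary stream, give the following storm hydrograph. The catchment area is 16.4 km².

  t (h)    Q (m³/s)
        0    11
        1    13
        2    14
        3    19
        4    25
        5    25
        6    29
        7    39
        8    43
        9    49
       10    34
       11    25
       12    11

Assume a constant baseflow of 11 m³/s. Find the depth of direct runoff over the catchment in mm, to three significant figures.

d ≈ 42.6 mm

Direct runoff: 0.0, 2.0, 3.0, 8.0, 14.0, 14.0, 18.0, 28.0, 32.0, 38.0, 23.0, 14.0, 0.0 m³/s; ΣQ_DR = 194.0 m³/s.
V = ΣQ_DR · Δt = 194.0 × 3600 s = 6.984 × 10^5 m³.
Over A = 16.4 km², depth = V / A = 42.6 mm.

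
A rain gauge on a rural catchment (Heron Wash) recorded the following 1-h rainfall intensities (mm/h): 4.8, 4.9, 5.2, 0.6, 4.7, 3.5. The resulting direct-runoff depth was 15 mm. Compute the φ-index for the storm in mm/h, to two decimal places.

Only the 5 blocks with intensity above φ contribute runoff: 4.8, 4.9, 5.2, 4.7, 3.5 mm/h.
Σ(I−φ)·Δt = d  ⇒  (4.8+4.9+5.2+4.7+3.5 − 5φ)·1 = 15
φ = (23.10 − 15/1) / 5 = 1.62 mm/h.

φ ≈ 1.62 mm/h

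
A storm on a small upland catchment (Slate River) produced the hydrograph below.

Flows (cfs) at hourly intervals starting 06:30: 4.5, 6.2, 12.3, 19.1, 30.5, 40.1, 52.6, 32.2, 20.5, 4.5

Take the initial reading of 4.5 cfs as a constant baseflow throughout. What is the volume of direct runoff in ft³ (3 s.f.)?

V ≈ 6.39 × 10^5 ft³

Direct-runoff ordinates (Q − Q_b): 0.0, 1.7, 7.8, 14.6, 26.0, 35.6, 48.1, 27.7, 16.0, 0.0 cfs.
ΣQ_DR = 177.5 cfs.
With Δt = 1 h = 3600 s, V = ΣQ_DR · Δt = 177.5 × 3600 = 6.39 × 10^5 ft³.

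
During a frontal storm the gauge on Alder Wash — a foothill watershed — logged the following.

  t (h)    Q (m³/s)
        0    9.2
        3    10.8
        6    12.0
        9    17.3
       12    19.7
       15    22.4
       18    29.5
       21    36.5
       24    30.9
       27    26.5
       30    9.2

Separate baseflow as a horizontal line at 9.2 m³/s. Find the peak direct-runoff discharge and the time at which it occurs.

Q_p = 27.3 m³/s at t = 21 h

Subtracting baseflow gives direct-runoff ordinates: 0.0, 1.6, 2.8, 8.1, 10.5, 13.2, 20.3, 27.3, 21.7, 17.3, 0.0 m³/s.
The maximum is 27.3 m³/s, occurring at the reading for t = 21 h.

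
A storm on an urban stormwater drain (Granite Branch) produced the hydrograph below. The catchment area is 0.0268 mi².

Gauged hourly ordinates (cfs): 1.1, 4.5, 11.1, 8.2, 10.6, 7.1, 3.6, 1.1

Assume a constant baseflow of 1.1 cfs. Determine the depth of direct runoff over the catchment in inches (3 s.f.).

d ≈ 2.23 in

Direct runoff: 0.0, 3.4, 10.0, 7.1, 9.5, 6.0, 2.5, 0.0 cfs; ΣQ_DR = 38.50 cfs.
V = ΣQ_DR · Δt = 38.50 × 3600 s = 1.386 × 10^5 ft³.
Over A = 0.0268 mi², depth = V / A = 2.23 in.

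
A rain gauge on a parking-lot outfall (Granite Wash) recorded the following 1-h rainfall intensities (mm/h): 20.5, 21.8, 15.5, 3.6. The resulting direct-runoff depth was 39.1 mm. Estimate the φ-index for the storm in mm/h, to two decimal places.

Only the 3 blocks with intensity above φ contribute runoff: 20.5, 21.8, 15.5 mm/h.
Σ(I−φ)·Δt = d  ⇒  (20.5+21.8+15.5 − 3φ)·1 = 39.1
φ = (57.80 − 39.1/1) / 3 = 6.23 mm/h.

φ ≈ 6.23 mm/h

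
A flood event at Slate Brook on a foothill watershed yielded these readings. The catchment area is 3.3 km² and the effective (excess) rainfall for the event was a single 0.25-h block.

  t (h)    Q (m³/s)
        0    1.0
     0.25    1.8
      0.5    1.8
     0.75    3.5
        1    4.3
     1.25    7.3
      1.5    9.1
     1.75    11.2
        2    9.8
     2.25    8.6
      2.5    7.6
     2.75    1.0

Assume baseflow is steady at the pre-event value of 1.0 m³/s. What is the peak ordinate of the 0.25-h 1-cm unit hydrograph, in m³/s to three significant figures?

U_p ≈ 6.80 m³/s

Direct runoff: 0.0, 0.8, 0.8, 2.5, 3.3, 6.3, 8.1, 10.2, 8.8, 7.6, 6.6, 0.0 m³/s; ΣQ_DR = 55.00 m³/s, peak = 10.2 m³/s.
Runoff depth d = ΣQ_DR·Δt / A = 55.00 × 900 / (3.3 km²) = 15.00 mm.
The 1-cm UH is the DRH scaled by (10 mm)/d, so U_p = 10.2 × 10/15.00 = 6.80 m³/s.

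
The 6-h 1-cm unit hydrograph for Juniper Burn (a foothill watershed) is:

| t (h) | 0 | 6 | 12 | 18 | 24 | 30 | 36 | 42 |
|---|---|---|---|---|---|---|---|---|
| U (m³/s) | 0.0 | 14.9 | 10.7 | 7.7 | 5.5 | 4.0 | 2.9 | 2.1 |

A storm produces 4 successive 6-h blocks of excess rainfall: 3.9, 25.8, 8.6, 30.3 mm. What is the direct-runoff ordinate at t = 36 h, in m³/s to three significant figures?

By discrete convolution, Q_j = Σ (P_i / 10 mm) · U_{j−i}.
At t = 36 h (j=6): Q = (3.9/10)·2.9 + (25.8/10)·4.0 + (8.6/10)·5.5 + (30.3/10)·7.7 = 39.5 m³/s.

Q ≈ 39.5 m³/s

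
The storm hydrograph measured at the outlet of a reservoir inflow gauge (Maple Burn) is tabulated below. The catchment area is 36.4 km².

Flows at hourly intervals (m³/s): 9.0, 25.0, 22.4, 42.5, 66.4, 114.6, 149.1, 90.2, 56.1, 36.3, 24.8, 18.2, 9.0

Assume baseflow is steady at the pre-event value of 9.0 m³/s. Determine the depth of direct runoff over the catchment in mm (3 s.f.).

d ≈ 54.1 mm

Direct runoff: 0.0, 16.0, 13.4, 33.5, 57.4, 105.6, 140.1, 81.2, 47.1, 27.3, 15.8, 9.2, 0.0 m³/s; ΣQ_DR = 546.6 m³/s.
V = ΣQ_DR · Δt = 546.6 × 3600 s = 1.968 × 10^6 m³.
Over A = 36.4 km², depth = V / A = 54.1 mm.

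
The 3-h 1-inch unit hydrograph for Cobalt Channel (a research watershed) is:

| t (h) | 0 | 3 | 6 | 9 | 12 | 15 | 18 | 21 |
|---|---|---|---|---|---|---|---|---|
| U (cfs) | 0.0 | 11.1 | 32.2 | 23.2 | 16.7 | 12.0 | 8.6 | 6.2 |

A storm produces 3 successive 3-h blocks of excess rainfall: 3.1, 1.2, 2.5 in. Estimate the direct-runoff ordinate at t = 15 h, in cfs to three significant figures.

By discrete convolution, Q_j = Σ (P_i / 1 in) · U_{j−i}.
At t = 15 h (j=5): Q = (3.1/1)·12.0 + (1.2/1)·16.7 + (2.5/1)·23.2 = 115 cfs.

Q ≈ 115 cfs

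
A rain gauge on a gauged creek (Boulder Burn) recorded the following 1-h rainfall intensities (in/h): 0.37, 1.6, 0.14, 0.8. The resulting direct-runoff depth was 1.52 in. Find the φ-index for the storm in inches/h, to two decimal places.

Only the 2 blocks with intensity above φ contribute runoff: 1.6, 0.8 in/h.
Σ(I−φ)·Δt = d  ⇒  (1.6+0.8 − 2φ)·1 = 1.52
φ = (2.400 − 1.52/1) / 2 = 0.44 in/h.

φ ≈ 0.44 in/h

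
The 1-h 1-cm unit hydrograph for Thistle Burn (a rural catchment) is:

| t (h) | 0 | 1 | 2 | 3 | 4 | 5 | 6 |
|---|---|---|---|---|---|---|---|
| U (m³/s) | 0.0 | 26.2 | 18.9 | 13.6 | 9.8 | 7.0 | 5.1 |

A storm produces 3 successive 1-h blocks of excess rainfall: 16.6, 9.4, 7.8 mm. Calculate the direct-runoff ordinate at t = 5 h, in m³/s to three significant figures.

By discrete convolution, Q_j = Σ (P_i / 10 mm) · U_{j−i}.
At t = 5 h (j=5): Q = (16.6/10)·7.0 + (9.4/10)·9.8 + (7.8/10)·13.6 = 31.4 m³/s.

Q ≈ 31.4 m³/s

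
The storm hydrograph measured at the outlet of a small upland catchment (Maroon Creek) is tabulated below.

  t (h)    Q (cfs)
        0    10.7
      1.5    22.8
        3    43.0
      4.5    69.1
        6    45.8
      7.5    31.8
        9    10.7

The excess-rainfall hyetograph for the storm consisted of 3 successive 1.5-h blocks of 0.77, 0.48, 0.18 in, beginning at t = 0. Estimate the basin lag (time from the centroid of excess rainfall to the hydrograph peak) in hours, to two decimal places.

t_L ≈ 2.87 h

Centroid of excess rainfall: t_c = Σ P_i·t̄_i / ΣP_i = 1.6311 h (block centres at 0.75, 2.25, 3.75 h).
Hydrograph peak occurs at t = 4.5 h, so basin lag t_L = 4.5 − 1.6311 = 2.87 h.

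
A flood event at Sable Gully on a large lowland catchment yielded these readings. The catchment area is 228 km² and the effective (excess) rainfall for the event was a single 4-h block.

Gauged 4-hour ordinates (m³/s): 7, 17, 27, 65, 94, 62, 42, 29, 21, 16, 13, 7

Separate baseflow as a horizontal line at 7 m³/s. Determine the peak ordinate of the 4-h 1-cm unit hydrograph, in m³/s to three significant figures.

U_p ≈ 43.6 m³/s

Direct runoff: 0.0, 10.0, 20.0, 58.0, 87.0, 55.0, 35.0, 22.0, 14.0, 9.0, 6.0, 0.0 m³/s; ΣQ_DR = 316.0 m³/s, peak = 87.0 m³/s.
Runoff depth d = ΣQ_DR·Δt / A = 316.0 × 14400 / (228 km²) = 19.96 mm.
The 1-cm UH is the DRH scaled by (10 mm)/d, so U_p = 87.0 × 10/19.96 = 43.6 m³/s.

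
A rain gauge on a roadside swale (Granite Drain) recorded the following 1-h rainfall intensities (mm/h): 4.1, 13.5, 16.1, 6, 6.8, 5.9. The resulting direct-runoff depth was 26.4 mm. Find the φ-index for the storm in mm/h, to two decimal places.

Only the 5 blocks with intensity above φ contribute runoff: 13.5, 16.1, 6, 6.8, 5.9 mm/h.
Σ(I−φ)·Δt = d  ⇒  (13.5+16.1+6+6.8+5.9 − 5φ)·1 = 26.4
φ = (48.30 − 26.4/1) / 5 = 4.38 mm/h.

φ ≈ 4.38 mm/h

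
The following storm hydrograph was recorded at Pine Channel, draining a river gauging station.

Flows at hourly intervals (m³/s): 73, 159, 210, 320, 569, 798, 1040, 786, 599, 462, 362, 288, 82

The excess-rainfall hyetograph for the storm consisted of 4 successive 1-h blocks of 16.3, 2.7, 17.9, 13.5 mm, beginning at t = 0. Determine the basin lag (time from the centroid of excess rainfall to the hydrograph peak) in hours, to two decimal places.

Centroid of excess rainfall: t_c = Σ P_i·t̄_i / ΣP_i = 2.0675 h (block centres at 0.5, 1.5, 2.5, 3.5 h).
Hydrograph peak occurs at t = 6 h, so basin lag t_L = 6 − 2.0675 = 3.93 h.

t_L ≈ 3.93 h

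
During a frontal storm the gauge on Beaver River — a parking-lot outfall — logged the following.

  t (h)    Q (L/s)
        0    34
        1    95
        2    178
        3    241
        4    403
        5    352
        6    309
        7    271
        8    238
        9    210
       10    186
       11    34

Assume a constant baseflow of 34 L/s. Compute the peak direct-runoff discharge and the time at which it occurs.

Q_p = 369.0 L/s at t = 4 h

Subtracting baseflow gives direct-runoff ordinates: 0.0, 61.0, 144.0, 207.0, 369.0, 318.0, 275.0, 237.0, 204.0, 176.0, 152.0, 0.0 L/s.
The maximum is 369.0 L/s, occurring at the reading for t = 4 h.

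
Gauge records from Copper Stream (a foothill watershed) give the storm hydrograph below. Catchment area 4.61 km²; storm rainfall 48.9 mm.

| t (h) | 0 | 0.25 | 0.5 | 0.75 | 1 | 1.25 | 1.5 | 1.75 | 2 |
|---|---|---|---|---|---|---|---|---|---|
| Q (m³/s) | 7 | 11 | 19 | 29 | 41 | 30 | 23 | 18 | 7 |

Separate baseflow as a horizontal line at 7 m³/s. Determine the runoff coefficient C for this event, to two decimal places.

ΣQ_DR = 122.0 m³/s; V = ΣQ_DR·Δt = 1.098 × 10^5 m³.
Runoff depth d = V / A = 23.82 mm.
C = d / P = 23.82 / 48.9 = 0.49.

C ≈ 0.49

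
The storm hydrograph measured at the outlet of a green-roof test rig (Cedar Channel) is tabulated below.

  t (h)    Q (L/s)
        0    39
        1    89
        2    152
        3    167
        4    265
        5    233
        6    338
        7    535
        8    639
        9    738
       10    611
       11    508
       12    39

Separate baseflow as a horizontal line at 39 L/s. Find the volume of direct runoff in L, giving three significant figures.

V ≈ 1.38 × 10^7 L

Direct-runoff ordinates (Q − Q_b): 0.0, 50.0, 113.0, 128.0, 226.0, 194.0, 299.0, 496.0, 600.0, 699.0, 572.0, 469.0, 0.0 L/s.
ΣQ_DR = 3846 L/s.
With Δt = 1 h = 3600 s, V = ΣQ_DR · Δt = 3846 × 3600 = 1.38 × 10^7 L.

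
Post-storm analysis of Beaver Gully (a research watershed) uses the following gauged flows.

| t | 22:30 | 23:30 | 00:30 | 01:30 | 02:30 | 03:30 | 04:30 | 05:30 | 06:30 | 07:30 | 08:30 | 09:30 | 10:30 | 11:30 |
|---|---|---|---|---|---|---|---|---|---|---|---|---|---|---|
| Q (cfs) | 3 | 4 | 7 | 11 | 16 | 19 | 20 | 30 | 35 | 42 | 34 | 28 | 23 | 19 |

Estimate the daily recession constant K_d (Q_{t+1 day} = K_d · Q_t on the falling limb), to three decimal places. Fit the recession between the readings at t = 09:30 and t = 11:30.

K_d ≈ 0.010

Between t = 09:30 and t = 11:30 the flow falls from 28 to 19 cfs over 2×1 h = 2 h.
Per-interval ratio K = (19/28)^(1/2) = 0.8238; K_d = K^(24/1) = 0.010.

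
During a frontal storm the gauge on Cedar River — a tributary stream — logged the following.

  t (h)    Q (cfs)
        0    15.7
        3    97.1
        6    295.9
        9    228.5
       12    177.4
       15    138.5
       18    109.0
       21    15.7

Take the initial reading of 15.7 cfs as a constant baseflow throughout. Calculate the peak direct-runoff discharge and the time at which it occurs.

Q_p = 280.2 cfs at t = 6 h

Subtracting baseflow gives direct-runoff ordinates: 0.0, 81.4, 280.2, 212.8, 161.7, 122.8, 93.3, 0.0 cfs.
The maximum is 280.2 cfs, occurring at the reading for t = 6 h.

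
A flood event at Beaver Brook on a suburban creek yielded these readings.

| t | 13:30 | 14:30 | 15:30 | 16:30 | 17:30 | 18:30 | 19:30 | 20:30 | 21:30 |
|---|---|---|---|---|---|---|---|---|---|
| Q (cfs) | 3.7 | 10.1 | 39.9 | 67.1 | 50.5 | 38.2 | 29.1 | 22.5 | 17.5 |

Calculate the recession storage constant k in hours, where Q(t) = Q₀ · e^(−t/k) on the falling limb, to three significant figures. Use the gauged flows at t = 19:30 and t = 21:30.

k ≈ 3.93 h

On the falling limb, Q drops from 29.1 to 17.5 cfs between t = 19:30 and t = 21:30 (Δt = 2 h).
k = −Δt / ln(Q₂/Q₁) = −2 / ln(17.5/29.1) = 3.93 h.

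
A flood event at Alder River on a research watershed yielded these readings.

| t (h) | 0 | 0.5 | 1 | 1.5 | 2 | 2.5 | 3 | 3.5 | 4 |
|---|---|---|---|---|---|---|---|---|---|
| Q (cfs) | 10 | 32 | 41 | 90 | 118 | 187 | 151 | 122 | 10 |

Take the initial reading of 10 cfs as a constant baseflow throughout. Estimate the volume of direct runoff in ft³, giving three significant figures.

V ≈ 1.21 × 10^6 ft³

Direct-runoff ordinates (Q − Q_b): 0.0, 22.0, 31.0, 80.0, 108.0, 177.0, 141.0, 112.0, 0.0 cfs.
ΣQ_DR = 671.0 cfs.
With Δt = 0.5 h = 1800 s, V = ΣQ_DR · Δt = 671.0 × 1800 = 1.21 × 10^6 ft³.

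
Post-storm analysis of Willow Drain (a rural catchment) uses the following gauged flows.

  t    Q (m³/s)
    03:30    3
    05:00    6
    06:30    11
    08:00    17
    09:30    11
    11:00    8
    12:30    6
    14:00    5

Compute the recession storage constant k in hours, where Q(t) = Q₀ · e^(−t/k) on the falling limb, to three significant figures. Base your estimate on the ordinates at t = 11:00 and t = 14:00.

On the falling limb, Q drops from 8 to 5 m³/s between t = 11:00 and t = 14:00 (Δt = 3 h).
k = −Δt / ln(Q₂/Q₁) = −3 / ln(5/8) = 6.38 h.

k ≈ 6.38 h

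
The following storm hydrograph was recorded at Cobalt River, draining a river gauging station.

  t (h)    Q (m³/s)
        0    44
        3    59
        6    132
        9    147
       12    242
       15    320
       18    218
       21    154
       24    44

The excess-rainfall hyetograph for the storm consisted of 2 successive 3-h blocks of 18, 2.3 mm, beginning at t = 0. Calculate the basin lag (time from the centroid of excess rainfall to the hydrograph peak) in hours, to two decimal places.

t_L ≈ 13.16 h

Centroid of excess rainfall: t_c = Σ P_i·t̄_i / ΣP_i = 1.8399 h (block centres at 1.5, 4.5 h).
Hydrograph peak occurs at t = 15 h, so basin lag t_L = 15 − 1.8399 = 13.16 h.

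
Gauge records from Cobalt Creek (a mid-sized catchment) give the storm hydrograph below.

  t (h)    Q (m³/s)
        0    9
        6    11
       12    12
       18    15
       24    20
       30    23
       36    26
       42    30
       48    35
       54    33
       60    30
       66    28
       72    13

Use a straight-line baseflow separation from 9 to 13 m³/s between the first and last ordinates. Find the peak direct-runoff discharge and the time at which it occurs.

Q_p = 23.33 m³/s at t = 48 h

Subtracting baseflow gives direct-runoff ordinates: 0.00, 1.67, 2.33, 5.00, 9.67, 12.33, 15.00, 18.67, 23.33, 21.00, 17.67, 15.33, 0.00 m³/s.
The maximum is 23.33 m³/s, occurring at the reading for t = 48 h.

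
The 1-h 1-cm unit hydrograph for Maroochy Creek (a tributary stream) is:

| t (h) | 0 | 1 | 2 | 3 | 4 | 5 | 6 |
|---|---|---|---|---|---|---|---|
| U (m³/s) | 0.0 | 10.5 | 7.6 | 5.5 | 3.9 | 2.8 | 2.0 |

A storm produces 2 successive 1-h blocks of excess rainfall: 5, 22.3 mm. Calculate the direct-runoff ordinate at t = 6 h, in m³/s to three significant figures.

Q ≈ 7.24 m³/s

By discrete convolution, Q_j = Σ (P_i / 10 mm) · U_{j−i}.
At t = 6 h (j=6): Q = (5/10)·2.0 + (22.3/10)·2.8 = 7.24 m³/s.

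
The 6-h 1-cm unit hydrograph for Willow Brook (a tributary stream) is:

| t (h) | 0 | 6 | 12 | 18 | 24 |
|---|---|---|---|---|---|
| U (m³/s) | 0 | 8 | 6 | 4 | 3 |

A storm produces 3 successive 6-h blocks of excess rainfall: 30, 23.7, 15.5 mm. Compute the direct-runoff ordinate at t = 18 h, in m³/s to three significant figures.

Q ≈ 38.6 m³/s

By discrete convolution, Q_j = Σ (P_i / 10 mm) · U_{j−i}.
At t = 18 h (j=3): Q = (30/10)·4 + (23.7/10)·6 + (15.5/10)·8 = 38.6 m³/s.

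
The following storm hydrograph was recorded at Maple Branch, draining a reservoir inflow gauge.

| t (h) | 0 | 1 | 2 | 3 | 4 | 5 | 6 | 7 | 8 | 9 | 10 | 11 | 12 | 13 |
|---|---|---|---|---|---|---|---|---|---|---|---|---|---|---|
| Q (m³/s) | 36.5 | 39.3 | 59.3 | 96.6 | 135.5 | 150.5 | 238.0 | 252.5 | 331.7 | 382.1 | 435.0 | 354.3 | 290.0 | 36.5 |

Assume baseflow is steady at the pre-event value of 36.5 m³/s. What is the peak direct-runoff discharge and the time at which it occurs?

Q_p = 398.5 m³/s at t = 10 h

Subtracting baseflow gives direct-runoff ordinates: 0.0, 2.8, 22.8, 60.1, 99.0, 114.0, 201.5, 216.0, 295.2, 345.6, 398.5, 317.8, 253.5, 0.0 m³/s.
The maximum is 398.5 m³/s, occurring at the reading for t = 10 h.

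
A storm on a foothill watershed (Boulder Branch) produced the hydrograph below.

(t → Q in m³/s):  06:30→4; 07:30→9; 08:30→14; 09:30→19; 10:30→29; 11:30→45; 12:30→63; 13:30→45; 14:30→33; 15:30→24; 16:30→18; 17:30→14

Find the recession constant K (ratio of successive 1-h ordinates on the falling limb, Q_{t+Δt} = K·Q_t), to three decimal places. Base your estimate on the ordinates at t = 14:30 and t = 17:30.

K ≈ 0.751

Using the recession-limb readings at t = 14:30 and t = 17:30: Q falls from 33 to 14 m³/s over 3 intervals.
K = (Q₂/Q₁)^(1/3) = (14/33)^(1/3) = 0.751.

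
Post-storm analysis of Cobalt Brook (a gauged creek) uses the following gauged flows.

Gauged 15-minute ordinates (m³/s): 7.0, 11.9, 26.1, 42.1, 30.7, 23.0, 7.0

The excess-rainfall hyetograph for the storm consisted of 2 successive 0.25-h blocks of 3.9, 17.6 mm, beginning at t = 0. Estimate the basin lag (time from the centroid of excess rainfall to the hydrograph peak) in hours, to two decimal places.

t_L ≈ 0.42 h

Centroid of excess rainfall: t_c = Σ P_i·t̄_i / ΣP_i = 0.3297 h (block centres at 0.125, 0.375 h).
Hydrograph peak occurs at t = 0.75 h, so basin lag t_L = 0.75 − 0.3297 = 0.42 h.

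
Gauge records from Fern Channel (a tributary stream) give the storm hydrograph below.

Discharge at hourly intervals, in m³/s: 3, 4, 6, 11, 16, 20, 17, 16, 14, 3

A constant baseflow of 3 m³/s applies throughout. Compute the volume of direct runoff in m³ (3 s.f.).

Direct-runoff ordinates (Q − Q_b): 0.0, 1.0, 3.0, 8.0, 13.0, 17.0, 14.0, 13.0, 11.0, 0.0 m³/s.
ΣQ_DR = 80.00 m³/s.
With Δt = 1 h = 3600 s, V = ΣQ_DR · Δt = 80.00 × 3600 = 2.88 × 10^5 m³.

V ≈ 2.88 × 10^5 m³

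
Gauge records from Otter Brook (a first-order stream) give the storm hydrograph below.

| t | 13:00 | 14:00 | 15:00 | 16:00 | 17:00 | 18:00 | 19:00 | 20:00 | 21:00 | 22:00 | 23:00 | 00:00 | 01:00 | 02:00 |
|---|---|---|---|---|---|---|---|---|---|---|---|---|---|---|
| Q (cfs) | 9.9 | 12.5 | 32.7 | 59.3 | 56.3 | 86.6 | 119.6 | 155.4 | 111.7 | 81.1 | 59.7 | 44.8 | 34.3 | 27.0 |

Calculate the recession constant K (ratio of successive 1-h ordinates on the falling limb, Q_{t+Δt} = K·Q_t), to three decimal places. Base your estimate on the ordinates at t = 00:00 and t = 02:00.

K ≈ 0.776

Using the recession-limb readings at t = 00:00 and t = 02:00: Q falls from 44.8 to 27.0 cfs over 2 intervals.
K = (Q₂/Q₁)^(1/2) = (27.0/44.8)^(1/2) = 0.776.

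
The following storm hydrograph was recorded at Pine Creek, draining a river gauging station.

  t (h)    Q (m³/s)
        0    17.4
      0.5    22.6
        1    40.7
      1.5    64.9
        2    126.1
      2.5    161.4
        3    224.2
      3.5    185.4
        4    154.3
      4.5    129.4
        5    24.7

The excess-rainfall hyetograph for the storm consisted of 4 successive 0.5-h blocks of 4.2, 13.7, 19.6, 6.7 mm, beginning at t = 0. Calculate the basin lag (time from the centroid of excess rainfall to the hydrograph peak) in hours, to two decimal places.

Centroid of excess rainfall: t_c = Σ P_i·t̄_i / ΣP_i = 1.0758 h (block centres at 0.25, 0.75, 1.25, 1.75 h).
Hydrograph peak occurs at t = 3 h, so basin lag t_L = 3 − 1.0758 = 1.92 h.

t_L ≈ 1.92 h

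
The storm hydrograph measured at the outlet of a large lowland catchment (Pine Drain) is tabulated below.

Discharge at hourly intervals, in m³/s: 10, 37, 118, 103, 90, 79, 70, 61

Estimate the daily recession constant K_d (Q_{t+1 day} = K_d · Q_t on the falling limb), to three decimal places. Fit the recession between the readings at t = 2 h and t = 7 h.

Between t = 2 h and t = 7 h the flow falls from 118 to 61 m³/s over 5×1 h = 5 h.
Per-interval ratio K = (61/118)^(1/5) = 0.8764; K_d = K^(24/1) = 0.042.

K_d ≈ 0.042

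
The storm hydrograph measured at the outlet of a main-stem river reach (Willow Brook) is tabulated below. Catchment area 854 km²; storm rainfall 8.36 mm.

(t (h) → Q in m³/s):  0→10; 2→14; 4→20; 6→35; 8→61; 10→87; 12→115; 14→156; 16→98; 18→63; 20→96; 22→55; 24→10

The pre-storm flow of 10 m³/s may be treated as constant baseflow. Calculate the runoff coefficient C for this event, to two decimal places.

ΣQ_DR = 690.0 m³/s; V = ΣQ_DR·Δt = 4.968 × 10^6 m³.
Runoff depth d = V / A = 5.817 mm.
C = d / P = 5.817 / 8.36 = 0.70.

C ≈ 0.70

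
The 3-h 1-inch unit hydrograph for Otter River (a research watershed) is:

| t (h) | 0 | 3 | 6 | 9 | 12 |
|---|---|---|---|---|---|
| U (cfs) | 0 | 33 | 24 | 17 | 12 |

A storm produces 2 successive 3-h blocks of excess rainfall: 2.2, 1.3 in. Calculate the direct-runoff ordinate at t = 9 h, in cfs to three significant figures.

Q ≈ 68.6 cfs

By discrete convolution, Q_j = Σ (P_i / 1 in) · U_{j−i}.
At t = 9 h (j=3): Q = (2.2/1)·17 + (1.3/1)·24 = 68.6 cfs.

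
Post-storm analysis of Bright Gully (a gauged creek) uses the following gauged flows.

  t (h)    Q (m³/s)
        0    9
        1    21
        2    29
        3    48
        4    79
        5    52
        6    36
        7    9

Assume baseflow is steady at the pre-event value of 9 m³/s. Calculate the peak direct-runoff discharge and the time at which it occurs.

Subtracting baseflow gives direct-runoff ordinates: 0.0, 12.0, 20.0, 39.0, 70.0, 43.0, 27.0, 0.0 m³/s.
The maximum is 70.0 m³/s, occurring at the reading for t = 4 h.

Q_p = 70.0 m³/s at t = 4 h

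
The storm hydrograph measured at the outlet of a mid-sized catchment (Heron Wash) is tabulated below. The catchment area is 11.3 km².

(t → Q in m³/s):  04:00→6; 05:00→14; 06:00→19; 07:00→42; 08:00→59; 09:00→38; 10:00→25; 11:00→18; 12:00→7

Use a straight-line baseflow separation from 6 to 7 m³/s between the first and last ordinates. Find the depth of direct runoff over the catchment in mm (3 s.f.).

Direct runoff: 0.00, 7.88, 12.75, 35.62, 52.50, 31.38, 18.25, 11.12, 0.00 m³/s; ΣQ_DR = 169.5 m³/s.
V = ΣQ_DR · Δt = 169.5 × 3600 s = 6.102 × 10^5 m³.
Over A = 11.3 km², depth = V / A = 54.0 mm.

d ≈ 54.0 mm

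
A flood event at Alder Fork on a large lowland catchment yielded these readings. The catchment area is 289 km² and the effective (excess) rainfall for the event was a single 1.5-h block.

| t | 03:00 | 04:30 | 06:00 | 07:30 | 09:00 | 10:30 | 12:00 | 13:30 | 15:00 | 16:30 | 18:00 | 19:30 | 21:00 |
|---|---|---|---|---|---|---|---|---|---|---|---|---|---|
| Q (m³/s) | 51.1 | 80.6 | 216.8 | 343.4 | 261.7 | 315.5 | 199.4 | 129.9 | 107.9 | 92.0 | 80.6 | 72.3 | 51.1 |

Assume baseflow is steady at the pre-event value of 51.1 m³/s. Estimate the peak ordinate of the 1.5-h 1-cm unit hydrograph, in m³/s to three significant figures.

Direct runoff: 0.0, 29.5, 165.7, 292.3, 210.6, 264.4, 148.3, 78.8, 56.8, 40.9, 29.5, 21.2, 0.0 m³/s; ΣQ_DR = 1338 m³/s, peak = 292.3 m³/s.
Runoff depth d = ΣQ_DR·Δt / A = 1338 × 5400 / (289 km²) = 25.00 mm.
The 1-cm UH is the DRH scaled by (10 mm)/d, so U_p = 292.3 × 10/25.00 = 117 m³/s.

U_p ≈ 117 m³/s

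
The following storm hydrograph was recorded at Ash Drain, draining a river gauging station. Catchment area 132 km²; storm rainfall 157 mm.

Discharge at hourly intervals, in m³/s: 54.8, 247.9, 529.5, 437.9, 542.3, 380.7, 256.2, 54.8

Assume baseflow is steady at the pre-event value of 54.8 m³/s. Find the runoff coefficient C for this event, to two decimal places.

ΣQ_DR = 2066 m³/s; V = ΣQ_DR·Δt = 7.437 × 10^6 m³.
Runoff depth d = V / A = 56.34 mm.
C = d / P = 56.34 / 157 = 0.36.

C ≈ 0.36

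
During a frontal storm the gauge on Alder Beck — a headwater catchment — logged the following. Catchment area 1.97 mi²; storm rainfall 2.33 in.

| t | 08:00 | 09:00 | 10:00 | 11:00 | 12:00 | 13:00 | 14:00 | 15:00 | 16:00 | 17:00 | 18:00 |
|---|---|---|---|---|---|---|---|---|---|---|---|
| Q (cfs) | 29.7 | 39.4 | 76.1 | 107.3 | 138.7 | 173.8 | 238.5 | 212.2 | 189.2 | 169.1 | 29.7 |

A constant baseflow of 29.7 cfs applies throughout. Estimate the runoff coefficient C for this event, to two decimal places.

ΣQ_DR = 1077 cfs; V = ΣQ_DR·Δt = 3.877 × 10^6 ft³.
Runoff depth d = V / A = 0.8472 in.
C = d / P = 0.8472 / 2.33 = 0.36.

C ≈ 0.36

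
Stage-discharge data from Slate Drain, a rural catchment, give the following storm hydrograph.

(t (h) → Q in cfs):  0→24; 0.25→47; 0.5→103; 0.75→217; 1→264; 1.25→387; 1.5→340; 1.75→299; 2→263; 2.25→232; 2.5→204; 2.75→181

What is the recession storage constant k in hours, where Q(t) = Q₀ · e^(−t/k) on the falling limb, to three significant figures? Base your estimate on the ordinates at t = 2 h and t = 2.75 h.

On the falling limb, Q drops from 263 to 181 cfs between t = 2 h and t = 2.75 h (Δt = 0.75 h).
k = −Δt / ln(Q₂/Q₁) = −0.75 / ln(181/263) = 2.01 h.

k ≈ 2.01 h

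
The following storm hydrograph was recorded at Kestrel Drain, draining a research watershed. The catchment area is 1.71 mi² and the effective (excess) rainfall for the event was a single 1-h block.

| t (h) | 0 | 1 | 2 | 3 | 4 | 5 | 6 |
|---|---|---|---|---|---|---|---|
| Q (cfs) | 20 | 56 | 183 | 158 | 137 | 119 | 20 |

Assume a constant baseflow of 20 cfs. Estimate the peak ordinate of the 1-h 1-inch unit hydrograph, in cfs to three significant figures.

Direct runoff: 0.0, 36.0, 163.0, 138.0, 117.0, 99.0, 0.0 cfs; ΣQ_DR = 553.0 cfs, peak = 163.0 cfs.
Runoff depth d = ΣQ_DR·Δt / A = 553.0 × 3600 / (1.71 mi²) = 0.5011 in.
The 1-inch UH is the DRH scaled by (1 in)/d, so U_p = 163.0 × 1/0.5011 = 325 cfs.

U_p ≈ 325 cfs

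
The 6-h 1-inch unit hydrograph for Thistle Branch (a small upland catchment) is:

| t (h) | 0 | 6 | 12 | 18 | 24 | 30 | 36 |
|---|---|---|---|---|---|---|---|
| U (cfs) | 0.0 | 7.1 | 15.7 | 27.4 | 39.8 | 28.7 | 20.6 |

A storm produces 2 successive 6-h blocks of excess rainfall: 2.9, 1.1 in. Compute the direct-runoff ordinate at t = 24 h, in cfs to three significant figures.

By discrete convolution, Q_j = Σ (P_i / 1 in) · U_{j−i}.
At t = 24 h (j=4): Q = (2.9/1)·39.8 + (1.1/1)·27.4 = 146 cfs.

Q ≈ 146 cfs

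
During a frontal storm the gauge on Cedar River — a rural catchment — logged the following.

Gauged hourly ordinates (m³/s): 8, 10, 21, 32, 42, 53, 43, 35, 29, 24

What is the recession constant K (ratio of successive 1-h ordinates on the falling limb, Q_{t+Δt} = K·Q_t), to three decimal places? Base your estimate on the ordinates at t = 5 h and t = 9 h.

Using the recession-limb readings at t = 5 h and t = 9 h: Q falls from 53 to 24 m³/s over 4 intervals.
K = (Q₂/Q₁)^(1/4) = (24/53)^(1/4) = 0.820.

K ≈ 0.820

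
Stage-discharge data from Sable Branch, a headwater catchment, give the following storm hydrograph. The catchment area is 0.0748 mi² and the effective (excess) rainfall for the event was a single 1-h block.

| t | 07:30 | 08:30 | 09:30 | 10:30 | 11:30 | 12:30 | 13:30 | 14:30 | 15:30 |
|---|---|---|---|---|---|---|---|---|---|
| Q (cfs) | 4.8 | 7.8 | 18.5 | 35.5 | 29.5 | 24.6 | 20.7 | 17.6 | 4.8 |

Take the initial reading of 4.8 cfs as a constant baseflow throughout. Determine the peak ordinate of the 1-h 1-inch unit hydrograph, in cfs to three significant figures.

U_p ≈ 12.3 cfs

Direct runoff: 0.0, 3.0, 13.7, 30.7, 24.7, 19.8, 15.9, 12.8, 0.0 cfs; ΣQ_DR = 120.6 cfs, peak = 30.7 cfs.
Runoff depth d = ΣQ_DR·Δt / A = 120.6 × 3600 / (0.0748 mi²) = 2.498 in.
The 1-inch UH is the DRH scaled by (1 in)/d, so U_p = 30.7 × 1/2.498 = 12.3 cfs.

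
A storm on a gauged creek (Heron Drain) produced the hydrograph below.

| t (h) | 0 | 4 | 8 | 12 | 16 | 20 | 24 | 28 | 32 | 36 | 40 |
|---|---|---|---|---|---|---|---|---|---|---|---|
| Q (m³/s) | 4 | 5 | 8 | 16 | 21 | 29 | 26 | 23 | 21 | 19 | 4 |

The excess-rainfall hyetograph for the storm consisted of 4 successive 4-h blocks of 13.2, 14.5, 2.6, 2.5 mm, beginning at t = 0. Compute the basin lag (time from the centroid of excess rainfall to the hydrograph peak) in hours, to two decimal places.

Centroid of excess rainfall: t_c = Σ P_i·t̄_i / ΣP_i = 5.3171 h (block centres at 2, 6, 10, 14 h).
Hydrograph peak occurs at t = 20 h, so basin lag t_L = 20 − 5.3171 = 14.68 h.

t_L ≈ 14.68 h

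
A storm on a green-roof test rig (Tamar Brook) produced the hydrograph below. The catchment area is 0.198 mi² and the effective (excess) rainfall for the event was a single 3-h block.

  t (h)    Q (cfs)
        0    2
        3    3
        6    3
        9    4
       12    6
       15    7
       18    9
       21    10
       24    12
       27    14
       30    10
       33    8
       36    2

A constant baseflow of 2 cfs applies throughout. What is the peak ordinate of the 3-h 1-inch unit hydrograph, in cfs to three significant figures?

Direct runoff: 0.0, 1.0, 1.0, 2.0, 4.0, 5.0, 7.0, 8.0, 10.0, 12.0, 8.0, 6.0, 0.0 cfs; ΣQ_DR = 64.00 cfs, peak = 12.0 cfs.
Runoff depth d = ΣQ_DR·Δt / A = 64.00 × 10800 / (0.198 mi²) = 1.503 in.
The 1-inch UH is the DRH scaled by (1 in)/d, so U_p = 12.0 × 1/1.503 = 7.99 cfs.

U_p ≈ 7.99 cfs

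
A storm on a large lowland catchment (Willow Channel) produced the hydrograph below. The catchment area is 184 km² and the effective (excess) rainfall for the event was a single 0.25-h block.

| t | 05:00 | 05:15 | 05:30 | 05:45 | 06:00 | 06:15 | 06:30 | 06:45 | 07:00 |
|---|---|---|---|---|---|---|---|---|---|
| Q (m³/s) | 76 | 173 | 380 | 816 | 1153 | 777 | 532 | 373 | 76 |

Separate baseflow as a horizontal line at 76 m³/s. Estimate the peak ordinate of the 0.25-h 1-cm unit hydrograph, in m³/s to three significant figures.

Direct runoff: 0.0, 97.0, 304.0, 740.0, 1077.0, 701.0, 456.0, 297.0, 0.0 m³/s; ΣQ_DR = 3672 m³/s, peak = 1077.0 m³/s.
Runoff depth d = ΣQ_DR·Δt / A = 3672 × 900 / (184 km²) = 17.96 mm.
The 1-cm UH is the DRH scaled by (10 mm)/d, so U_p = 1077.0 × 10/17.96 = 600 m³/s.

U_p ≈ 600 m³/s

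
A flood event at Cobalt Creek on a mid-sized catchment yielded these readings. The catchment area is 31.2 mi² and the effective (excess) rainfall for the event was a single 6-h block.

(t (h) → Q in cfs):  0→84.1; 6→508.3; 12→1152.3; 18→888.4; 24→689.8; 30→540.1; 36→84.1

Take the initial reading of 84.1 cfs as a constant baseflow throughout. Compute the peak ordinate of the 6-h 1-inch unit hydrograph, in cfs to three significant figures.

Direct runoff: 0.0, 424.2, 1068.2, 804.3, 605.7, 456.0, 0.0 cfs; ΣQ_DR = 3358 cfs, peak = 1068.2 cfs.
Runoff depth d = ΣQ_DR·Δt / A = 3358 × 21600 / (31.2 mi²) = 1.001 in.
The 1-inch UH is the DRH scaled by (1 in)/d, so U_p = 1068.2 × 1/1.001 = 1070 cfs.

U_p ≈ 1070 cfs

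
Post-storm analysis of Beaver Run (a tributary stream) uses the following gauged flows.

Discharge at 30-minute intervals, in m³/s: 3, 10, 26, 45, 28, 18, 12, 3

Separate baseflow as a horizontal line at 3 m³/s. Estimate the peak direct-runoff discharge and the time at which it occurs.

Subtracting baseflow gives direct-runoff ordinates: 0.0, 7.0, 23.0, 42.0, 25.0, 15.0, 9.0, 0.0 m³/s.
The maximum is 42.0 m³/s, occurring at the reading for t = 1.5 h.

Q_p = 42.0 m³/s at t = 1.5 h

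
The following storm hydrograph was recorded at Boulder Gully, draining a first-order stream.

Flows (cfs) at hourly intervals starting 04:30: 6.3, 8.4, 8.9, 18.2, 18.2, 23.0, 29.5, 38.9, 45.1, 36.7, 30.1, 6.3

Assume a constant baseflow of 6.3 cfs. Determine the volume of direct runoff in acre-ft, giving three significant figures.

Direct-runoff ordinates (Q − Q_b): 0.0, 2.1, 2.6, 11.9, 11.9, 16.7, 23.2, 32.6, 38.8, 30.4, 23.8, 0.0 cfs.
ΣQ_DR = 194.0 cfs.
With Δt = 1 h = 3600 s, V = ΣQ_DR · Δt = 194.0 × 3600 = 6.98 × 10^5 ft³ = 16.0 acre-ft.

V ≈ 16.0 acre-ft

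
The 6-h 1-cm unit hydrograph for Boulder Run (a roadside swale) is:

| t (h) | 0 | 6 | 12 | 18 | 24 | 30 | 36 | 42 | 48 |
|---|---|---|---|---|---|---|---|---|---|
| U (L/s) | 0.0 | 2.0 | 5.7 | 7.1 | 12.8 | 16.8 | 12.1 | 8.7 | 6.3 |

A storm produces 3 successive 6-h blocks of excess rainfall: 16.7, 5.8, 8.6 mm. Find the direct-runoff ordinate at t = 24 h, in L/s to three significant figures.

By discrete convolution, Q_j = Σ (P_i / 10 mm) · U_{j−i}.
At t = 24 h (j=4): Q = (16.7/10)·12.8 + (5.8/10)·7.1 + (8.6/10)·5.7 = 30.4 L/s.

Q ≈ 30.4 L/s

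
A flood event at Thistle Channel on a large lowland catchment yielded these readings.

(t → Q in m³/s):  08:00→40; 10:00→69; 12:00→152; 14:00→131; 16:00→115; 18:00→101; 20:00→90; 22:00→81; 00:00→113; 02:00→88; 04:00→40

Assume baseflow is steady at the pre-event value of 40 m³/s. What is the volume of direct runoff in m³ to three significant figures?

Direct-runoff ordinates (Q − Q_b): 0.0, 29.0, 112.0, 91.0, 75.0, 61.0, 50.0, 41.0, 73.0, 48.0, 0.0 m³/s.
ΣQ_DR = 580.0 m³/s.
With Δt = 2 h = 7200 s, V = ΣQ_DR · Δt = 580.0 × 7200 = 4.18 × 10^6 m³.

V ≈ 4.18 × 10^6 m³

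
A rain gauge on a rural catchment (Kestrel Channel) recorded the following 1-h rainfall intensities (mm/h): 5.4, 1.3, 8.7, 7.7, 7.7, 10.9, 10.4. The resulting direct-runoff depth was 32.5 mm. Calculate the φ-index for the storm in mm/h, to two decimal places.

Only the 6 blocks with intensity above φ contribute runoff: 5.4, 8.7, 7.7, 7.7, 10.9, 10.4 mm/h.
Σ(I−φ)·Δt = d  ⇒  (5.4+8.7+7.7+7.7+10.9+10.4 − 6φ)·1 = 32.5
φ = (50.80 − 32.5/1) / 6 = 3.05 mm/h.

φ ≈ 3.05 mm/h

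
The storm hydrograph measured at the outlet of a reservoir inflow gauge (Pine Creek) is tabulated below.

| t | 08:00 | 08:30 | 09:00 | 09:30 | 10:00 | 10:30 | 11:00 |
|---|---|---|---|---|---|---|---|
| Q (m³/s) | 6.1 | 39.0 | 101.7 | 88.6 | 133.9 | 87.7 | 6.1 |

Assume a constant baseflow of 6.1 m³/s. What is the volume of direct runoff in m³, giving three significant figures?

V ≈ 7.57 × 10^5 m³

Direct-runoff ordinates (Q − Q_b): 0.0, 32.9, 95.6, 82.5, 127.8, 81.6, 0.0 m³/s.
ΣQ_DR = 420.4 m³/s.
With Δt = 0.5 h = 1800 s, V = ΣQ_DR · Δt = 420.4 × 1800 = 7.57 × 10^5 m³.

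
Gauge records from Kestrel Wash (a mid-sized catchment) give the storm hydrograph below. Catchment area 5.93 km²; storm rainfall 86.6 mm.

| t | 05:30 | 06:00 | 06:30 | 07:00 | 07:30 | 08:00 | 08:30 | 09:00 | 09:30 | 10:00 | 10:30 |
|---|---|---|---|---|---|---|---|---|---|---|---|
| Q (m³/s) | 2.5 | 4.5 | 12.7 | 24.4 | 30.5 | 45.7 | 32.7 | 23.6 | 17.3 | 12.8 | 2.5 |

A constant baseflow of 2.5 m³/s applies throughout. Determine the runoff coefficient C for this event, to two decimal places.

C ≈ 0.64

ΣQ_DR = 181.7 m³/s; V = ΣQ_DR·Δt = 3.271 × 10^5 m³.
Runoff depth d = V / A = 55.15 mm.
C = d / P = 55.15 / 86.6 = 0.64.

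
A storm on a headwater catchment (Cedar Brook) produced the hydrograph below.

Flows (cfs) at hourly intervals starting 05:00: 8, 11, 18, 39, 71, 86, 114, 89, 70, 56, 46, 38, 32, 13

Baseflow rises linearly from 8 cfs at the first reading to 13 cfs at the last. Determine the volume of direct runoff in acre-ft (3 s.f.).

Direct-runoff ordinates (Q − Q_b): 0.00, 2.62, 9.23, 29.85, 61.46, 76.08, 103.69, 78.31, 58.92, 44.54, 34.15, 25.77, 19.38, 0.00 cfs.
ΣQ_DR = 544.0 cfs.
With Δt = 1 h = 3600 s, V = ΣQ_DR · Δt = 544.0 × 3600 = 1.96 × 10^6 ft³ = 45.0 acre-ft.

V ≈ 45.0 acre-ft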